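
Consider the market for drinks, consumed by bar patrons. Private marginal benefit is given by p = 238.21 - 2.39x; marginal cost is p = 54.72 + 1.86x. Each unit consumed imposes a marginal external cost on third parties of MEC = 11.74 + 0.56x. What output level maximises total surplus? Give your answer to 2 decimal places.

Social marginal benefit = demand − MEC = 226.47 - 2.95x.
Set SMB = MC: 226.47 - 2.95x = 54.72 + 1.86x → x* = 35.7069.

x* = 35.71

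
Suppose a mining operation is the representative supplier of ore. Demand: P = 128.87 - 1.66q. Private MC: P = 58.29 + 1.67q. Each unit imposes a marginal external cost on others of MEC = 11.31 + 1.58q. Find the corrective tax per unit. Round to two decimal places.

Social marginal cost = private MC + MEC = 69.60 + 3.25q.
Set SMC = demand: 69.60 + 3.25q = 128.87 - 1.66q → q* = 12.0713.
The Pigouvian tax equals MEC at q*: 11.31 + 1.58×12.0713 = 30.3827.

tax = 30.38 per unit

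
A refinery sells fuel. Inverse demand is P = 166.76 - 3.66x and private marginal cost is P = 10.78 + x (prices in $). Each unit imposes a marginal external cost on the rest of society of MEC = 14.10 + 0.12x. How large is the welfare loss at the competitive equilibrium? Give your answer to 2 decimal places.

Market equilibrium (private): 10.78 + x = 166.76 - 3.66x → x_m = 33.4721.
Social marginal cost = private MC + MEC = 24.88 + 1.12x.
Set SMC = demand: 24.88 + 1.12x = 166.76 - 3.66x → x* = 29.6820.
Height of the DWL triangle at x_m is SMC(x_m) − demand(x_m) = MEC(x_m) = 18.1167.
DWL = ½ × 3.7901 × 18.1167 = 34.3321.

DWL = $34.33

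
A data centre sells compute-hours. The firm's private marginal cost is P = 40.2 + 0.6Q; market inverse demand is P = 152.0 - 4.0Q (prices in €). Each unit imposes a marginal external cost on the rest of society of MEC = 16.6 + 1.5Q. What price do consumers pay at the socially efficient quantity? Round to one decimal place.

Social marginal cost = private MC + MEC = 56.8 + 2.1Q.
Set SMC = demand: 56.8 + 2.1Q = 152.0 - 4.0Q → Q* = 15.6066.
Consumer price on the demand curve at Q*: 152.0 − 4.0×15.6066 = 89.5736.

P = €89.6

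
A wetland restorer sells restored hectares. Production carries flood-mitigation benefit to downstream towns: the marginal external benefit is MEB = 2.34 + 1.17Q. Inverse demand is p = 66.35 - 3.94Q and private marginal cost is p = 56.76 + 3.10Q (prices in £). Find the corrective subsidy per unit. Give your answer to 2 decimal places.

subsidy = £4.72 per unit

Social marginal cost = private MC − MEB = 54.42 + 1.93Q.
Set SMC = demand: 54.42 + 1.93Q = 66.35 - 3.94Q → Q* = 2.0324.
The Pigouvian subsidy equals MEB at Q*: 2.34 + 1.17×2.0324 = 4.7179.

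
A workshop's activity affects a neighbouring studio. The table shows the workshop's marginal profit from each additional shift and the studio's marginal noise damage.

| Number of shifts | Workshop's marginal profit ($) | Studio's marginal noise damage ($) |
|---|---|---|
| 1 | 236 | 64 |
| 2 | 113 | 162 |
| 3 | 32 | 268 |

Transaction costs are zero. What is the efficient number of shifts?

Bargaining reaches the level where marginal profit last exceeds marginal noise damage.
That holds through level 1 (236 ≥ 64) but not at 2 (113 < 162).

1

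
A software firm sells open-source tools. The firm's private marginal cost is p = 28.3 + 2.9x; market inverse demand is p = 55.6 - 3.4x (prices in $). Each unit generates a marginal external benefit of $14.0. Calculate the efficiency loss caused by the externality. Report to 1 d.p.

Market equilibrium (private): 28.3 + 2.9x = 55.6 - 3.4x → x_m = 4.3333.
Social marginal cost = private MC − MEB = 14.3 + 2.9x.
Set SMC = demand: 14.3 + 2.9x = 55.6 - 3.4x → x* = 6.5556.
The welfare-loss triangle has base |x_m − x*| and height MEB(x_m) (the vertical gap between SMC and demand is zero at x* and MEB at x_m).
DWL = ½ × 2.2223 × 14.0000 = 15.5561.

DWL = $15.6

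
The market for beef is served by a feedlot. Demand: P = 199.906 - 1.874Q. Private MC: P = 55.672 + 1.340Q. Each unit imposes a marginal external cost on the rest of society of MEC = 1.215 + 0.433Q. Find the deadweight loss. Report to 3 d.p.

DWL = 58.443

Market equilibrium (private): 55.672 + 1.340Q = 199.906 - 1.874Q → Q_m = 44.8768.
Social marginal cost = private MC + MEC = 56.887 + 1.773Q.
Set SMC = demand: 56.887 + 1.773Q = 199.906 - 1.874Q → Q* = 39.2155.
Between Q* and Q_m the wedge SMC − demand runs linearly from 0 to MEC(Q_m), so the loss is a triangle.
DWL = ½ × 5.6613 × 20.6466 = 58.4433.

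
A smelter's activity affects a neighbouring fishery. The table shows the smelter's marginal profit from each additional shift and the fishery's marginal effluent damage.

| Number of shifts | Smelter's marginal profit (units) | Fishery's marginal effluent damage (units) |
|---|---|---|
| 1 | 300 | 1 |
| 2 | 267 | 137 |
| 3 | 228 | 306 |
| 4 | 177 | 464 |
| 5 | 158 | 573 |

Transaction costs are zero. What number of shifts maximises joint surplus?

Bargaining reaches the level where marginal profit last exceeds marginal effluent damage.
That holds through level 2 (267 ≥ 137) but not at 3 (228 < 306).

2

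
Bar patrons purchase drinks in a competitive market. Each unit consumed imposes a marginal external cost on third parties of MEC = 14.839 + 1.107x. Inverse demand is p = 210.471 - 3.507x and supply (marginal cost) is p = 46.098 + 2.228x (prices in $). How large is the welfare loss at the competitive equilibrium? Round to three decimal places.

Market equilibrium (private): 46.098 + 2.228x = 210.471 - 3.507x → x_m = 28.6614.
Social marginal benefit = demand − MEC = 195.632 - 4.614x.
Set SMB = MC: 195.632 - 4.614x = 46.098 + 2.228x → x* = 21.8553.
Height of the DWL triangle at x_m is MC(x_m) − SMB(x_m) = MEC(x_m) = 46.5671.
DWL = ½ × 6.8061 × 46.5671 = 158.4702.

DWL = $158.470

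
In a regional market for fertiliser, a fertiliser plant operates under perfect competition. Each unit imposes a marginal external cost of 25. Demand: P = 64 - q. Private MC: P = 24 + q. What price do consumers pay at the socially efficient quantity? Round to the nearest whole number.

P = 57

Social marginal cost = private MC + MEC = 49 + q.
Set SMC = demand: 49 + q = 64 - q → q* = 7.5000.
Consumer price on the demand curve at q*: 64 − 1×7.5000 = 56.5000.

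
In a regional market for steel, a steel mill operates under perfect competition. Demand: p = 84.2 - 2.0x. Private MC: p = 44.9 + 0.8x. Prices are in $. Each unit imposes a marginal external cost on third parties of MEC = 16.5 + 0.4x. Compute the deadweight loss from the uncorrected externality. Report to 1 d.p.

DWL = $76.4

Market equilibrium (private): 44.9 + 0.8x = 84.2 - 2.0x → x_m = 14.0357.
Social marginal cost = private MC + MEC = 61.4 + 1.2x.
Set SMC = demand: 61.4 + 1.2x = 84.2 - 2.0x → x* = 7.1250.
Between x* and x_m the wedge SMC − demand runs linearly from 0 to MEC(x_m), so the loss is a triangle.
DWL = ½ × 6.9107 × 22.1143 = 76.4126.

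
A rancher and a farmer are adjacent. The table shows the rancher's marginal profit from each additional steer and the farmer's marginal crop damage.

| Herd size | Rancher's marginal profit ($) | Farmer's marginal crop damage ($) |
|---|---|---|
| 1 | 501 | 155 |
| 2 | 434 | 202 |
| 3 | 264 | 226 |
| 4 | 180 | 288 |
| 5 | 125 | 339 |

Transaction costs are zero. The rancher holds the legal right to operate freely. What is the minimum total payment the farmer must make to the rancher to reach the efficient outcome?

Left alone the rancher would choose level 5 (marginal profit stays positive).
Efficient level: k* = 3 (marginal profit ≥ marginal crop damage through 3).
The farmer must at least cover the rancher's forgone profit from cutting 5→3: 180 + 125 = 305.

$305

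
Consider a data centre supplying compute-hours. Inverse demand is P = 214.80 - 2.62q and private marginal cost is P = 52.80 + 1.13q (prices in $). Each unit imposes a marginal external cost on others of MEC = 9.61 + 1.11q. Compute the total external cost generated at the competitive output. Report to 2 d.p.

Market equilibrium (private): 52.80 + 1.13q = 214.80 - 2.62q → q_m = 43.2000.
Total external cost = ∫₀^{q_m} (9.61 + 1.11q) dq = 9.61×43.2000 + ½×1.11×43.2000² = 1450.9152.

$1450.92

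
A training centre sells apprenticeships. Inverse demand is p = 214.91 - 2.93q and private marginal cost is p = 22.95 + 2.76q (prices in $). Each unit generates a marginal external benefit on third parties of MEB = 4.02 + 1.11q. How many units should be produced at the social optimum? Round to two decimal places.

q* = 42.79

Social marginal cost = private MC − MEB = 18.93 + 1.65q.
Set SMC = demand: 18.93 + 1.65q = 214.91 - 2.93q → q* = 42.7904.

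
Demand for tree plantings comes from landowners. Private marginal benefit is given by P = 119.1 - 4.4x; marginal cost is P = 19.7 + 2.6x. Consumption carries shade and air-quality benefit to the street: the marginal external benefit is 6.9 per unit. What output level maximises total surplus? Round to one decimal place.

x* = 15.2

Social marginal benefit = demand + MEB = 126.0 - 4.4x.
Set SMB = MC: 126.0 - 4.4x = 19.7 + 2.6x → x* = 15.1857.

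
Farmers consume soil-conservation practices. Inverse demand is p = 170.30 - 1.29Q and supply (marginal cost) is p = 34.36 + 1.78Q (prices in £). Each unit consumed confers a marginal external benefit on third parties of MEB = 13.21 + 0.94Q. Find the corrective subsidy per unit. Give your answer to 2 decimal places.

Social marginal benefit = demand + MEB = 183.51 - 0.35Q.
Set SMB = MC: 183.51 - 0.35Q = 34.36 + 1.78Q → Q* = 70.0235.
The Pigouvian subsidy equals MEB at Q*: 13.21 + 0.94×70.0235 = 79.0321.

subsidy = £79.03 per unit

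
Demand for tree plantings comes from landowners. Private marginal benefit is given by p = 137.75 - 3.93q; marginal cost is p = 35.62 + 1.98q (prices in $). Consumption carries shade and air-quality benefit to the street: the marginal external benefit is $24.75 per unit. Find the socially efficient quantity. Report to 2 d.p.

Social marginal benefit = demand + MEB = 162.50 - 3.93q.
Set SMB = MC: 162.50 - 3.93q = 35.62 + 1.98q → q* = 21.4687.

q* = 21.47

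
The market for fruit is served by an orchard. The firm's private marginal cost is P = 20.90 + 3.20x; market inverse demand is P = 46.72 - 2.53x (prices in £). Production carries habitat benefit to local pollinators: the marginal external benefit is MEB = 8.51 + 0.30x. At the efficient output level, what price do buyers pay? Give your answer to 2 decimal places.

P = £30.72

Social marginal cost = private MC − MEB = 12.39 + 2.90x.
Set SMC = demand: 12.39 + 2.90x = 46.72 - 2.53x → x* = 6.3223.
Consumer price on the demand curve at x*: 46.72 − 2.53×6.3223 = 30.7246.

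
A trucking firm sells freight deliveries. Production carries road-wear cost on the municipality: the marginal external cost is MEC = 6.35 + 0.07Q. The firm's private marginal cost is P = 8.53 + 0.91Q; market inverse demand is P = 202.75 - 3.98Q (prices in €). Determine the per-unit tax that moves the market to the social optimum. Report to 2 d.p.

Social marginal cost = private MC + MEC = 14.88 + 0.98Q.
Set SMC = demand: 14.88 + 0.98Q = 202.75 - 3.98Q → Q* = 37.8770.
The Pigouvian tax equals MEC at Q*: 6.35 + 0.07×37.8770 = 9.0014.

tax = €9.00 per unit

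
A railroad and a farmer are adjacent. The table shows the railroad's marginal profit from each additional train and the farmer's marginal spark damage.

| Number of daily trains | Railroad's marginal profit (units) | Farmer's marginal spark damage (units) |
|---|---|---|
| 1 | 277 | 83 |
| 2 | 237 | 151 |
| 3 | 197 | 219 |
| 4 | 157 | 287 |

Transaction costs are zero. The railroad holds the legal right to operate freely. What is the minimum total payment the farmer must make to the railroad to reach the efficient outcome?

Left alone the railroad would choose level 4 (marginal profit stays positive).
Efficient level: k* = 2 (marginal profit ≥ marginal spark damage through 2).
The farmer must at least cover the railroad's forgone profit from cutting 4→2: 197 + 157 = 354.

354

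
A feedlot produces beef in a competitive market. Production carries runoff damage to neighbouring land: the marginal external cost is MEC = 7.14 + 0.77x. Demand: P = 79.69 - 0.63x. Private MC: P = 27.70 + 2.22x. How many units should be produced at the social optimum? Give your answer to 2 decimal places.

x* = 12.39

Social marginal cost = private MC + MEC = 34.84 + 2.99x.
Set SMC = demand: 34.84 + 2.99x = 79.69 - 0.63x → x* = 12.3895.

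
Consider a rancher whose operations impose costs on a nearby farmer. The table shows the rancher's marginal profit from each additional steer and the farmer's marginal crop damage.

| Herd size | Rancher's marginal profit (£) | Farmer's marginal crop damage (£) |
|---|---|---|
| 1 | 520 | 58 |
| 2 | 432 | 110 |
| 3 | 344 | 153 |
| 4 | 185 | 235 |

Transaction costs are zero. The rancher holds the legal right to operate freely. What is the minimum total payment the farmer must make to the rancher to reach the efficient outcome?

£185

Left alone the rancher would choose level 4 (marginal profit stays positive).
Efficient level: k* = 3 (marginal profit ≥ marginal crop damage through 3).
The farmer must at least cover the rancher's forgone profit from cutting 4→3: 185 = 185.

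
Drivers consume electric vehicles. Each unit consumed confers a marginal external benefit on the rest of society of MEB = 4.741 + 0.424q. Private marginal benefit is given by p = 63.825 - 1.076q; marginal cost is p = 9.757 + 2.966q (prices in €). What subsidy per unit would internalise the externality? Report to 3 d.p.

subsidy = €11.633 per unit

Social marginal benefit = demand + MEB = 68.566 - 0.652q.
Set SMB = MC: 68.566 - 0.652q = 9.757 + 2.966q → q* = 16.2546.
The Pigouvian subsidy equals MEB at q*: 4.741 + 0.424×16.2546 = 11.6330.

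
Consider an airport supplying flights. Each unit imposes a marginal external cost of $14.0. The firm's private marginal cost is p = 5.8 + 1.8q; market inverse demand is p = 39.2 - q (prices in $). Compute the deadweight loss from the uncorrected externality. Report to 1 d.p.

Market equilibrium (private): 5.8 + 1.8q = 39.2 - q → q_m = 11.9286.
Social marginal cost = private MC + MEC = 19.8 + 1.8q.
Set SMC = demand: 19.8 + 1.8q = 39.2 - q → q* = 6.9286.
The loss is the area between SMC and demand from q* to q_m; with linear curves that's a triangle of height MEC(q_m).
DWL = ½ × 5.0000 × 14.0000 = 35.0000.

DWL = $35.0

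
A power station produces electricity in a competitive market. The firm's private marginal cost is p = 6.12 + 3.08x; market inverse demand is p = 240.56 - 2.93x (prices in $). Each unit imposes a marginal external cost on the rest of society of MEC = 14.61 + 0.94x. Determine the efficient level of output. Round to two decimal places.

x* = 31.63

Social marginal cost = private MC + MEC = 20.73 + 4.02x.
Set SMC = demand: 20.73 + 4.02x = 240.56 - 2.93x → x* = 31.6302.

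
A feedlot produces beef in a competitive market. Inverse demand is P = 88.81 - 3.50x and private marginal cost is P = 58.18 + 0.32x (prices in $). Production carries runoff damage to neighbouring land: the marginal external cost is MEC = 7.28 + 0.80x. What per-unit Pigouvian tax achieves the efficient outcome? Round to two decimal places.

Social marginal cost = private MC + MEC = 65.46 + 1.12x.
Set SMC = demand: 65.46 + 1.12x = 88.81 - 3.50x → x* = 5.0541.
The Pigouvian tax equals MEC at x*: 7.28 + 0.80×5.0541 = 11.3233.

tax = $11.32 per unit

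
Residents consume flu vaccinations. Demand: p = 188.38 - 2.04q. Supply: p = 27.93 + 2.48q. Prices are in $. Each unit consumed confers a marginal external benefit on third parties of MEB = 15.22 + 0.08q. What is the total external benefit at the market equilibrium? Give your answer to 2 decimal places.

$590.68

Market equilibrium (private): 27.93 + 2.48q = 188.38 - 2.04q → q_m = 35.4978.
Total external benefit = ∫₀^{q_m} (15.22 + 0.08q) dq = 15.22×35.4978 + ½×0.08×35.4978² = 590.6803.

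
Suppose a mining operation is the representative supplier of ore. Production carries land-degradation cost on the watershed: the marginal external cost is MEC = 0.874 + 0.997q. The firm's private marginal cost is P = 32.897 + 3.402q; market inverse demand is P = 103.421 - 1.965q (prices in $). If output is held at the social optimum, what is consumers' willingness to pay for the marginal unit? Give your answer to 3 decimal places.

P = $81.915

Social marginal cost = private MC + MEC = 33.771 + 4.399q.
Set SMC = demand: 33.771 + 4.399q = 103.421 - 1.965q → q* = 10.9444.
Consumer price on the demand curve at q*: 103.421 − 1.965×10.9444 = 81.9153.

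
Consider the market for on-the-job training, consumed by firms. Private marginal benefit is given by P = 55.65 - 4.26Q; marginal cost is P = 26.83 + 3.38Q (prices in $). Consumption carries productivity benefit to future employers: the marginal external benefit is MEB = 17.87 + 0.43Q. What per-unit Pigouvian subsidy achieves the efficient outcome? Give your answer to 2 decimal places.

Social marginal benefit = demand + MEB = 73.52 - 3.83Q.
Set SMB = MC: 73.52 - 3.83Q = 26.83 + 3.38Q → Q* = 6.4757.
The Pigouvian subsidy equals MEB at Q*: 17.87 + 0.43×6.4757 = 20.6546.

subsidy = $20.65 per unit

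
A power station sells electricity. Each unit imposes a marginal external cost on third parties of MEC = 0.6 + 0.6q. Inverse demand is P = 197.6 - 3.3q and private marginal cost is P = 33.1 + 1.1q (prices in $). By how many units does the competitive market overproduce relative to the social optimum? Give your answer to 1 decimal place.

4.6 units

Market equilibrium (private): 33.1 + 1.1q = 197.6 - 3.3q → q_m = 37.3864.
Social marginal cost = private MC + MEC = 33.7 + 1.7q.
Set SMC = demand: 33.7 + 1.7q = 197.6 - 3.3q → q* = 32.7800.
Gap = |37.3864 − 32.7800| = 4.6064.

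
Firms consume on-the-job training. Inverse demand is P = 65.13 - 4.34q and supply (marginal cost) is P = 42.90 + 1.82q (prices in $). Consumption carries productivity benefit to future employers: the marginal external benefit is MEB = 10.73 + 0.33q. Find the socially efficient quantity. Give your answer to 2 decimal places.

q* = 5.65

Social marginal benefit = demand + MEB = 75.86 - 4.01q.
Set SMB = MC: 75.86 - 4.01q = 42.90 + 1.82q → q* = 5.6535.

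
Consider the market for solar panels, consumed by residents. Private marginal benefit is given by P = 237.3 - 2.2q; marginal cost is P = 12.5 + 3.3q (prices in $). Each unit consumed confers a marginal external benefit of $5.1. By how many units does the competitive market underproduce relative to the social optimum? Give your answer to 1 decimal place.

Market equilibrium (private): 12.5 + 3.3q = 237.3 - 2.2q → q_m = 40.8727.
Social marginal benefit = demand + MEB = 242.4 - 2.2q.
Set SMB = MC: 242.4 - 2.2q = 12.5 + 3.3q → q* = 41.8000.
Gap = |40.8727 − 41.8000| = 0.9273.

0.9 units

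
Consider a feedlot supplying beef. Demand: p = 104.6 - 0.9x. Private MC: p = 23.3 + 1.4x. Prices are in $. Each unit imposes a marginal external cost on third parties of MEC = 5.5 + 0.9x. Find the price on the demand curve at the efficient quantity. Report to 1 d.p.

Social marginal cost = private MC + MEC = 28.8 + 2.3x.
Set SMC = demand: 28.8 + 2.3x = 104.6 - 0.9x → x* = 23.6875.
Consumer price on the demand curve at x*: 104.6 − 0.9×23.6875 = 83.2813.

P = $83.3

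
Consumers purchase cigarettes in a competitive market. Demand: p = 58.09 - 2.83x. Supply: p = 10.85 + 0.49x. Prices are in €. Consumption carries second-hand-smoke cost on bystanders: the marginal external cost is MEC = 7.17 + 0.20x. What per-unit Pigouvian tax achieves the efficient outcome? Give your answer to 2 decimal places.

Social marginal benefit = demand − MEC = 50.92 - 3.03x.
Set SMB = MC: 50.92 - 3.03x = 10.85 + 0.49x → x* = 11.3835.
The Pigouvian tax equals MEC at x*: 7.17 + 0.20×11.3835 = 9.4467.

tax = €9.45 per unit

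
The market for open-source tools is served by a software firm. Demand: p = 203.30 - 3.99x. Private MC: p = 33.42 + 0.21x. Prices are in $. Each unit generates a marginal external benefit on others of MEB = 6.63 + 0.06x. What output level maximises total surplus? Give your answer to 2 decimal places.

Social marginal cost = private MC − MEB = 26.79 + 0.15x.
Set SMC = demand: 26.79 + 0.15x = 203.30 - 3.99x → x* = 42.6353.

x* = 42.64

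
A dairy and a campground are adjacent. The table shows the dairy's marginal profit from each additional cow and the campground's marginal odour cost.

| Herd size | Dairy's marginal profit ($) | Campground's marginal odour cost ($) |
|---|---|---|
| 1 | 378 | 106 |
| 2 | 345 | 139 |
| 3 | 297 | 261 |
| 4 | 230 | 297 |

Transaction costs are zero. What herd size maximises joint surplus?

Bargaining reaches the level where marginal profit last exceeds marginal odour cost.
That holds through level 3 (297 ≥ 261) but not at 4 (230 < 297).

3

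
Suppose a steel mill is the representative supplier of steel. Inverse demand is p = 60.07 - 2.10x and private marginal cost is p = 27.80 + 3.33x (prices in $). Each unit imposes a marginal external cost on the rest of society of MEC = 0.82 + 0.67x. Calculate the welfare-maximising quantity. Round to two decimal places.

Social marginal cost = private MC + MEC = 28.62 + 4.00x.
Set SMC = demand: 28.62 + 4.00x = 60.07 - 2.10x → x* = 5.1557.

x* = 5.16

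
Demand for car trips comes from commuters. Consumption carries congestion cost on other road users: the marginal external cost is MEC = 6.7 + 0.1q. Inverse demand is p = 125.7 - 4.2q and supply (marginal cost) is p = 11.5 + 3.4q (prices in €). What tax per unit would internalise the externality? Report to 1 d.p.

tax = €8.1 per unit

Social marginal benefit = demand − MEC = 119.0 - 4.3q.
Set SMB = MC: 119.0 - 4.3q = 11.5 + 3.4q → q* = 13.9610.
The Pigouvian tax equals MEC at q*: 6.7 + 0.1×13.9610 = 8.0961.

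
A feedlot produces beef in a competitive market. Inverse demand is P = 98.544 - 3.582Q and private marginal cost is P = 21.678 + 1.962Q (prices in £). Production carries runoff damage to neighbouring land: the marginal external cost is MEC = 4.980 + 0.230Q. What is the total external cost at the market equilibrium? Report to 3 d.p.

£91.153

Market equilibrium (private): 21.678 + 1.962Q = 98.544 - 3.582Q → Q_m = 13.8647.
Total external cost = ∫₀^{Q_m} (4.980 + 0.230Q) dQ = 4.980×13.8647 + ½×0.230×13.8647² = 91.1526.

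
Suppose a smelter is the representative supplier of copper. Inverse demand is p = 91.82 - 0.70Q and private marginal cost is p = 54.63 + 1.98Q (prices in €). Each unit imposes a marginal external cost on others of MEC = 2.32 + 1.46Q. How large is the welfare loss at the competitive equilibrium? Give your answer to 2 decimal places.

DWL = €61.58

Market equilibrium (private): 54.63 + 1.98Q = 91.82 - 0.70Q → Q_m = 13.8769.
Social marginal cost = private MC + MEC = 56.95 + 3.44Q.
Set SMC = demand: 56.95 + 3.44Q = 91.82 - 0.70Q → Q* = 8.4227.
Height of the DWL triangle at Q_m is SMC(Q_m) − demand(Q_m) = MEC(Q_m) = 22.5802.
DWL = ½ × 5.4542 × 22.5802 = 61.5785.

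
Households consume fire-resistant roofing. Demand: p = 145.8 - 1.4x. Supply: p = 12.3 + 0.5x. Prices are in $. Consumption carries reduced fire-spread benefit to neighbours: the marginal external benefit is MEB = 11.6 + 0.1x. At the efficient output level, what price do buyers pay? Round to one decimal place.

Social marginal benefit = demand + MEB = 157.4 - 1.3x.
Set SMB = MC: 157.4 - 1.3x = 12.3 + 0.5x → x* = 80.6111.
Consumer price on the demand curve at x*: 145.8 − 1.4×80.6111 = 32.9445.

P = $32.9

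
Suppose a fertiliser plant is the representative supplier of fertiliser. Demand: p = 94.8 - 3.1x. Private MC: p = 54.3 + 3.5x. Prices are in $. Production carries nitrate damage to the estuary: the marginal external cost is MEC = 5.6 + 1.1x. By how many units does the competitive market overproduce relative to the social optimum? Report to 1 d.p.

1.6 units

Market equilibrium (private): 54.3 + 3.5x = 94.8 - 3.1x → x_m = 6.1364.
Social marginal cost = private MC + MEC = 59.9 + 4.6x.
Set SMC = demand: 59.9 + 4.6x = 94.8 - 3.1x → x* = 4.5325.
Gap = |6.1364 − 4.5325| = 1.6039.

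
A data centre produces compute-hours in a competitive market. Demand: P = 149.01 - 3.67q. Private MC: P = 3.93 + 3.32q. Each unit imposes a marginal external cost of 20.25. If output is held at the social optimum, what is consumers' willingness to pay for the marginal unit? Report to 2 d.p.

P = 83.47

Social marginal cost = private MC + MEC = 24.18 + 3.32q.
Set SMC = demand: 24.18 + 3.32q = 149.01 - 3.67q → q* = 17.8584.
Consumer price on the demand curve at q*: 149.01 − 3.67×17.8584 = 83.4697.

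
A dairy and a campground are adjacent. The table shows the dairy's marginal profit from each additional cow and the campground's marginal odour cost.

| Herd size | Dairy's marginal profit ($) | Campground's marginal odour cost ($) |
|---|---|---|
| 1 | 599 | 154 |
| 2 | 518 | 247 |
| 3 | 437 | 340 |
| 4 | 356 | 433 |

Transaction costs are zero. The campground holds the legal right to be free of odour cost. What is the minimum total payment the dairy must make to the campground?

Efficient level: marginal profit ≥ marginal odour cost through level 3, so k* = 3.
With the campground holding the right, the dairy must at least compensate total damage at k*: 154 + 247 + 340 = 741.

$741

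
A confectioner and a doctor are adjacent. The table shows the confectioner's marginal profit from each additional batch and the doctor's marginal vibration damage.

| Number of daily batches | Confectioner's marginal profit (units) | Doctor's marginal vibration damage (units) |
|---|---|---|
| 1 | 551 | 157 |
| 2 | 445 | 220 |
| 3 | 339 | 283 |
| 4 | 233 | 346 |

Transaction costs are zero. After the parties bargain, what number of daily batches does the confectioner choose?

Bargaining reaches the level where marginal profit last exceeds marginal vibration damage.
That holds through level 3 (339 ≥ 283) but not at 4 (233 < 346).

3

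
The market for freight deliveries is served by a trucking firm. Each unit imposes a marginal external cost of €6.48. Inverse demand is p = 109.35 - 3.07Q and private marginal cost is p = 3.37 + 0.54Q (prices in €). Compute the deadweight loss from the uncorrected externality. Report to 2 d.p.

DWL = €5.82

Market equilibrium (private): 3.37 + 0.54Q = 109.35 - 3.07Q → Q_m = 29.3573.
Social marginal cost = private MC + MEC = 9.85 + 0.54Q.
Set SMC = demand: 9.85 + 0.54Q = 109.35 - 3.07Q → Q* = 27.5623.
The welfare-loss triangle has base |Q_m − Q*| and height MEC(Q_m) (the vertical gap between SMC and demand is zero at Q* and MEC at Q_m).
DWL = ½ × 1.7950 × 6.4800 = 5.8158.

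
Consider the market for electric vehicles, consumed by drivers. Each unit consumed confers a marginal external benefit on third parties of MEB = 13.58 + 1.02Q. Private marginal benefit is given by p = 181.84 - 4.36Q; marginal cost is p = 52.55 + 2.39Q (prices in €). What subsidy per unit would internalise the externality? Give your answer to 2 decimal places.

Social marginal benefit = demand + MEB = 195.42 - 3.34Q.
Set SMB = MC: 195.42 - 3.34Q = 52.55 + 2.39Q → Q* = 24.9337.
The Pigouvian subsidy equals MEB at Q*: 13.58 + 1.02×24.9337 = 39.0124.

subsidy = €39.01 per unit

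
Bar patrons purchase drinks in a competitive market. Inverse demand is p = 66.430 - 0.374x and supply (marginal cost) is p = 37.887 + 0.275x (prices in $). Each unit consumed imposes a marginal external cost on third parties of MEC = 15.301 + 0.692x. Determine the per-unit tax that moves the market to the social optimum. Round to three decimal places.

Social marginal benefit = demand − MEC = 51.129 - 1.066x.
Set SMB = MC: 51.129 - 1.066x = 37.887 + 0.275x → x* = 9.8747.
The Pigouvian tax equals MEC at x*: 15.301 + 0.692×9.8747 = 22.1343.

tax = $22.134 per unit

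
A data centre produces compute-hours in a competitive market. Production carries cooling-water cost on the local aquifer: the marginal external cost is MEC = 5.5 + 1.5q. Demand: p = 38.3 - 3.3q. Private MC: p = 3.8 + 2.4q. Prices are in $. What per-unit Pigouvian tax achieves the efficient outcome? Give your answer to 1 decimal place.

tax = $11.5 per unit

Social marginal cost = private MC + MEC = 9.3 + 3.9q.
Set SMC = demand: 9.3 + 3.9q = 38.3 - 3.3q → q* = 4.0278.
The Pigouvian tax equals MEC at q*: 5.5 + 1.5×4.0278 = 11.5417.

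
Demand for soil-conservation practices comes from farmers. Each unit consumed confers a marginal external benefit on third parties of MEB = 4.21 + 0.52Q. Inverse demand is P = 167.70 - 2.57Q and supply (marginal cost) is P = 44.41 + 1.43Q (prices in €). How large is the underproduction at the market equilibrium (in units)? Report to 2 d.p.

5.82 units

Market equilibrium (private): 44.41 + 1.43Q = 167.70 - 2.57Q → Q_m = 30.8225.
Social marginal benefit = demand + MEB = 171.91 - 2.05Q.
Set SMB = MC: 171.91 - 2.05Q = 44.41 + 1.43Q → Q* = 36.6379.
Gap = |30.8225 − 36.6379| = 5.8154.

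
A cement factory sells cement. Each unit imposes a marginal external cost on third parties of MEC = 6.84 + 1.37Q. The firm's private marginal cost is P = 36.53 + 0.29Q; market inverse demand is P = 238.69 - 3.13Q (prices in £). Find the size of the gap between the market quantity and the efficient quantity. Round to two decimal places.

Market equilibrium (private): 36.53 + 0.29Q = 238.69 - 3.13Q → Q_m = 59.1111.
Social marginal cost = private MC + MEC = 43.37 + 1.66Q.
Set SMC = demand: 43.37 + 1.66Q = 238.69 - 3.13Q → Q* = 40.7766.
Gap = |59.1111 − 40.7766| = 18.3345.

18.33 units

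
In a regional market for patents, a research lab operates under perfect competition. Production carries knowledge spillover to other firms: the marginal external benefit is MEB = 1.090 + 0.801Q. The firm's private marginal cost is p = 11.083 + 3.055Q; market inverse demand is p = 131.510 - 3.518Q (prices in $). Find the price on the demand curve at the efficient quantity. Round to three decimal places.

P = $57.446

Social marginal cost = private MC − MEB = 9.993 + 2.254Q.
Set SMC = demand: 9.993 + 2.254Q = 131.510 - 3.518Q → Q* = 21.0528.
Consumer price on the demand curve at Q*: 131.510 − 3.518×21.0528 = 57.4462.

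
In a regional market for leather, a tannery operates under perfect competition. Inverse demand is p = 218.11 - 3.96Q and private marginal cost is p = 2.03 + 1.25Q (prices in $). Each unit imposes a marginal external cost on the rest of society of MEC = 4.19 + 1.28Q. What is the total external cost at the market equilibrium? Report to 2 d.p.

$1274.64

Market equilibrium (private): 2.03 + 1.25Q = 218.11 - 3.96Q → Q_m = 41.4741.
Total external cost = ∫₀^{Q_m} (4.19 + 1.28Q) dQ = 4.19×41.4741 + ½×1.28×41.4741² = 1274.6411.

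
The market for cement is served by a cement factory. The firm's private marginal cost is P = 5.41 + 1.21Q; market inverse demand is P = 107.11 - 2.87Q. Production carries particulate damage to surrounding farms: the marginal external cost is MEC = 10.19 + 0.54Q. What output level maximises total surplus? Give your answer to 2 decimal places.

Social marginal cost = private MC + MEC = 15.60 + 1.75Q.
Set SMC = demand: 15.60 + 1.75Q = 107.11 - 2.87Q → Q* = 19.8074.

Q* = 19.81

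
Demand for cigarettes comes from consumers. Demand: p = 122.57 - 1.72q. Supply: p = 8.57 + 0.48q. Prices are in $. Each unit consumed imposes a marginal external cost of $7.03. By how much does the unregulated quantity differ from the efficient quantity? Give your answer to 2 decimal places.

3.20 units

Market equilibrium (private): 8.57 + 0.48q = 122.57 - 1.72q → q_m = 51.8182.
Social marginal benefit = demand − MEC = 115.54 - 1.72q.
Set SMB = MC: 115.54 - 1.72q = 8.57 + 0.48q → q* = 48.6227.
Gap = |51.8182 − 48.6227| = 3.1955.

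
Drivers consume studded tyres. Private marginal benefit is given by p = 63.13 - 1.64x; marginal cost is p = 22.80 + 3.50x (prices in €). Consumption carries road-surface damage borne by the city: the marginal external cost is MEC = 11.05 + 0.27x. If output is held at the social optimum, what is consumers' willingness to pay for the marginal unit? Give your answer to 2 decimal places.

Social marginal benefit = demand − MEC = 52.08 - 1.91x.
Set SMB = MC: 52.08 - 1.91x = 22.80 + 3.50x → x* = 5.4122.
Consumer price on the demand curve at x*: 63.13 − 1.64×5.4122 = 54.2540.

P = €54.25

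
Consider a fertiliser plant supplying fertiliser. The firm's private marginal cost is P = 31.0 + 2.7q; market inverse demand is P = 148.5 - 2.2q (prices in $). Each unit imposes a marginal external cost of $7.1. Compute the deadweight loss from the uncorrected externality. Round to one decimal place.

DWL = $5.1

Market equilibrium (private): 31.0 + 2.7q = 148.5 - 2.2q → q_m = 23.9796.
Social marginal cost = private MC + MEC = 38.1 + 2.7q.
Set SMC = demand: 38.1 + 2.7q = 148.5 - 2.2q → q* = 22.5306.
The loss is the area between SMC and demand from q* to q_m; with linear curves that's a triangle of height MEC(q_m).
DWL = ½ × 1.4490 × 7.1000 = 5.1440.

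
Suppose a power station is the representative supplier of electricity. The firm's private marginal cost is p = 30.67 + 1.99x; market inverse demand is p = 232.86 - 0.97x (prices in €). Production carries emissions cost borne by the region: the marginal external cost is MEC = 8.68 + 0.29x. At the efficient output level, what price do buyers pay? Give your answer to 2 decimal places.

P = €175.10

Social marginal cost = private MC + MEC = 39.35 + 2.28x.
Set SMC = demand: 39.35 + 2.28x = 232.86 - 0.97x → x* = 59.5415.
Consumer price on the demand curve at x*: 232.86 − 0.97×59.5415 = 175.1047.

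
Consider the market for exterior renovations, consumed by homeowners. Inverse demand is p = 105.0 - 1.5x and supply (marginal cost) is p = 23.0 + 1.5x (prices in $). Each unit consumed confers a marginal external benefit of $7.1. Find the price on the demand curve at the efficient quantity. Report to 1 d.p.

Social marginal benefit = demand + MEB = 112.1 - 1.5x.
Set SMB = MC: 112.1 - 1.5x = 23.0 + 1.5x → x* = 29.7000.
Consumer price on the demand curve at x*: 105.0 − 1.5×29.7000 = 60.4500.

P = $60.5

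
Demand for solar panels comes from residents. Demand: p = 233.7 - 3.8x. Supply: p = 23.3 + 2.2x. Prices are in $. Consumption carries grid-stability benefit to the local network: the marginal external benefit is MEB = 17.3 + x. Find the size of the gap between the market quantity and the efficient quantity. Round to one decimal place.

Market equilibrium (private): 23.3 + 2.2x = 233.7 - 3.8x → x_m = 35.0667.
Social marginal benefit = demand + MEB = 251.0 - 2.8x.
Set SMB = MC: 251.0 - 2.8x = 23.3 + 2.2x → x* = 45.5400.
Gap = |35.0667 − 45.5400| = 10.4733.

10.5 units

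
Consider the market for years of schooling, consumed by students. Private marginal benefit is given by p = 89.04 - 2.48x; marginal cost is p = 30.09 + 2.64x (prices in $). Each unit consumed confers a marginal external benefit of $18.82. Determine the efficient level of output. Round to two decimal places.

x* = 15.19

Social marginal benefit = demand + MEB = 107.86 - 2.48x.
Set SMB = MC: 107.86 - 2.48x = 30.09 + 2.64x → x* = 15.1895.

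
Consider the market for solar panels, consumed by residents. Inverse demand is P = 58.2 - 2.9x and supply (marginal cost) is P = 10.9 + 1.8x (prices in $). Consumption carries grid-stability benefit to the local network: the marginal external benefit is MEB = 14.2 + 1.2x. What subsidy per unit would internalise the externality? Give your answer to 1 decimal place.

subsidy = $35.3 per unit

Social marginal benefit = demand + MEB = 72.4 - 1.7x.
Set SMB = MC: 72.4 - 1.7x = 10.9 + 1.8x → x* = 17.5714.
The Pigouvian subsidy equals MEB at x*: 14.2 + 1.2×17.5714 = 35.2857.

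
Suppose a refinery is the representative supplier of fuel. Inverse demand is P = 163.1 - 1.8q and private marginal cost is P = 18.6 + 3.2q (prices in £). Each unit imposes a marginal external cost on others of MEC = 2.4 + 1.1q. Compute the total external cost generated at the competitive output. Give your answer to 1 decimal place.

£528.7

Market equilibrium (private): 18.6 + 3.2q = 163.1 - 1.8q → q_m = 28.9000.
Total external cost = ∫₀^{q_m} (2.4 + 1.1q) dq = 2.4×28.9000 + ½×1.1×28.9000² = 528.7255.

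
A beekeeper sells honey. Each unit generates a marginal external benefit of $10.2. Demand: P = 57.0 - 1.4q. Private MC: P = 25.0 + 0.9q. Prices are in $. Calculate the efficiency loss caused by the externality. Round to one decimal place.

DWL = $22.6

Market equilibrium (private): 25.0 + 0.9q = 57.0 - 1.4q → q_m = 13.9130.
Social marginal cost = private MC − MEB = 14.8 + 0.9q.
Set SMC = demand: 14.8 + 0.9q = 57.0 - 1.4q → q* = 18.3478.
The welfare-loss triangle has base |q_m − q*| and height MEB(q_m) (the vertical gap between SMC and demand is zero at q* and MEB at q_m).
DWL = ½ × 4.4348 × 10.2000 = 22.6175.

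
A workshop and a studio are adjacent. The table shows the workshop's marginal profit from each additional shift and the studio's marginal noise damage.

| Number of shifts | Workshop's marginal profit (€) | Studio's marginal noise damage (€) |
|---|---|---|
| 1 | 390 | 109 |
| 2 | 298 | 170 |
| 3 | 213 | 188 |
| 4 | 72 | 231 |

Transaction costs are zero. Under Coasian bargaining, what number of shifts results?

Bargaining reaches the level where marginal profit last exceeds marginal noise damage.
That holds through level 3 (213 ≥ 188) but not at 4 (72 < 231).

3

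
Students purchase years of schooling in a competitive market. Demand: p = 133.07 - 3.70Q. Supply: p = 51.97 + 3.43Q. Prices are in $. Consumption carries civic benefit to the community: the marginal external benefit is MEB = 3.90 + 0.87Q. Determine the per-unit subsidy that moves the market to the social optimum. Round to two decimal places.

Social marginal benefit = demand + MEB = 136.97 - 2.83Q.
Set SMB = MC: 136.97 - 2.83Q = 51.97 + 3.43Q → Q* = 13.5783.
The Pigouvian subsidy equals MEB at Q*: 3.90 + 0.87×13.5783 = 15.7131.

subsidy = $15.71 per unit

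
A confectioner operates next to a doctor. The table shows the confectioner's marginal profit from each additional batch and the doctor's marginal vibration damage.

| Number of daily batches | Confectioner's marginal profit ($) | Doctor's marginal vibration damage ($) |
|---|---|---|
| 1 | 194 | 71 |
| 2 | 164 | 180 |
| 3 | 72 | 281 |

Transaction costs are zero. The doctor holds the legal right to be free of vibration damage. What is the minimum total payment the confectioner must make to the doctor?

Efficient level: marginal profit ≥ marginal vibration damage through level 1, so k* = 1.
With the doctor holding the right, the confectioner must at least compensate total damage at k*: 71 = 71.

$71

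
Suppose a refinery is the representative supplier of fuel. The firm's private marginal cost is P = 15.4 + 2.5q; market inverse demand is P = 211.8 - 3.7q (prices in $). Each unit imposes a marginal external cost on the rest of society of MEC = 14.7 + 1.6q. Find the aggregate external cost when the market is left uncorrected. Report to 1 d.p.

$1268.4

Market equilibrium (private): 15.4 + 2.5q = 211.8 - 3.7q → q_m = 31.6774.
Total external cost = ∫₀^{q_m} (14.7 + 1.6q) dq = 14.7×31.6774 + ½×1.6×31.6774² = 1268.4239.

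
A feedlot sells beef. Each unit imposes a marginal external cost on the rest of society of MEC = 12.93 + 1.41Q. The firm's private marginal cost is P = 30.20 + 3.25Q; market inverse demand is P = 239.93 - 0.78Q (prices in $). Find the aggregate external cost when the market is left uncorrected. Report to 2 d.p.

$2582.32

Market equilibrium (private): 30.20 + 3.25Q = 239.93 - 0.78Q → Q_m = 52.0422.
Total external cost = ∫₀^{Q_m} (12.93 + 1.41Q) dQ = 12.93×52.0422 + ½×1.41×52.0422² = 2582.3210.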